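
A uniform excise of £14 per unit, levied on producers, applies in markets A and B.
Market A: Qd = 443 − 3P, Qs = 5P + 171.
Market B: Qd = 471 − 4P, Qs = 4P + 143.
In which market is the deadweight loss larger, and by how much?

Market A: pre-tax P* = £34, Q* = 341; post-tax Q = 314.75; deadweight loss = £183.75.
Market B: pre-tax P* = £41, Q* = 307; post-tax Q = 279; deadweight loss = £196.
Difference: £183.75 vs £196 → market B is larger by £12.25.

Market B, by £12.25.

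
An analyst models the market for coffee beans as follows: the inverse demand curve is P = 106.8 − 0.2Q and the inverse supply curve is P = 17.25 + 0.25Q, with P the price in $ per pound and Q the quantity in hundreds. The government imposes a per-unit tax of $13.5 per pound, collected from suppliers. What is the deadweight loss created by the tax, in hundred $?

Inverting to Q(P) form: Qd = 534 − 5P; Qs = 4P − 69.
Before the tax: set 534 − 5P = 4P − 69 → P* = $67, Q* = 199.
With the tax collected from suppliers, supply shifts: Qs = 4(P − 13.5) − 69.
Solving gives Q = 169 with consumers paying $73 and suppliers receiving $59.5 (the $13.5 wedge).
Quantity falls by |ΔQ| = |199 − 169| = 30.
DWL = ½ · t · |ΔQ| = ½ · 13.5 · 30 = $202.5.

Deadweight loss = $202.5 hundred.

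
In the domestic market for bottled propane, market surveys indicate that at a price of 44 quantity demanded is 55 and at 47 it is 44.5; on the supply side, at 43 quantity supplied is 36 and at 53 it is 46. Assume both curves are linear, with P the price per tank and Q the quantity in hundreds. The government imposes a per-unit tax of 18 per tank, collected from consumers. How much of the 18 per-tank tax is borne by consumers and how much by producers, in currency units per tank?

Consumers bear 4 per tank; producers bear 14 per tank.

Demand slope: (44.5 − 55)/(47 − 44) = -3.5, so Qd = 209 − 3.5P.
Supply slope: (46 − 36)/(53 − 43) = 1, so Qs = P − 7.
Before the tax: set 209 − 3.5P = P − 7 → P* = 48, Q* = 41.
With the tax collected from consumers, demand (in seller-price terms) shifts: Qd = 209 − 3.5(P + 18).
Solving gives Q = 27 with consumers paying 52 and producers receiving 34 (the 18 wedge).
Burden on consumers: 4; on producers: 14. (They sum to 18.)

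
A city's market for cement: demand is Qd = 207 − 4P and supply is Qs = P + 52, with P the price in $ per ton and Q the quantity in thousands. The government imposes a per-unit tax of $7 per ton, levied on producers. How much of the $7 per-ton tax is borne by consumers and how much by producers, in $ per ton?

Before the tax: set 207 − 4P = P + 52 → P* = $31, Q* = 83.
With the tax collected from producers, supply shifts: Qs = (P − 7) + 52.
New equilibrium: consumers pay $32.4, producers receive $25.4, Q = 77.4. (Wedge: Pb − Ps = 7.)
Burden on consumers: $1.4; on producers: $5.6. (They sum to $7.)

Consumers bear $1.4 per ton; producers bear $5.6 per ton.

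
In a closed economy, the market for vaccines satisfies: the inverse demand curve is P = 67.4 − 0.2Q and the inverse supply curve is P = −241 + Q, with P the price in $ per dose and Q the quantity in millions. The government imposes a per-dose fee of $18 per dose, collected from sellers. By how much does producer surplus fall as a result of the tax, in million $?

Producer surplus falls by $3742.5 million.

Inverting to Q(P) form: Qd = 337 − 5P; Qs = P + 241.
Without the tax, 337 − 5P = P + 241 gives 6P = 96, so P* = $16 and Q* = 257.
With the tax collected from sellers, supply shifts: Qs = (P − 18) + 241.
New equilibrium: buyers pay $19, sellers receive $1, Q = 242. (Wedge: Pb − Ps = 18.)
ΔPS is the trapezoid between Q = 242 and Q = 257 of height $15: ½ · (257 + 242) · 15 = $3742.5.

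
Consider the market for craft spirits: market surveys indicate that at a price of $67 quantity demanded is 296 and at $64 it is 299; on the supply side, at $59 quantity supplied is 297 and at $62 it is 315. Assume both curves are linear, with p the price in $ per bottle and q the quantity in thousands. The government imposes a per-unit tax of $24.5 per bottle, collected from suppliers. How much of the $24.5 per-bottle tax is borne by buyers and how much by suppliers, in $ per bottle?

Buyers bear $21 per bottle; suppliers bear $3.5 per bottle.

Demand slope: (299 − 296)/(64 − 67) = -1, so qd = 363 − p.
Supply slope: (315 − 297)/(62 − 59) = 6, so qs = 6p − 57.
Before the tax: set 363 − p = 6p − 57 → p* = $60, q* = 303.
With the tax collected from suppliers, supply shifts: qs = 6(p − 24.5) − 57.
New equilibrium: buyers pay $81, suppliers receive $56.5, q = 282. (Wedge: pb − ps = 24.5.)
Burden on buyers: $21; on suppliers: $3.5. (They sum to $24.5.)
The less price-elastic side of the market bears the larger share of a per-unit tax.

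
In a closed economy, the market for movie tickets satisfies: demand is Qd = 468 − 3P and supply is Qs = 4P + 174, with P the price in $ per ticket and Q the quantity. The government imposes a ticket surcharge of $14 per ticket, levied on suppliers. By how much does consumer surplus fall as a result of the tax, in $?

Consumer surplus falls by $2640.

Before the tax: set 468 − 3P = 4P + 174 → P* = $42, Q* = 342.
With the tax collected from suppliers, supply shifts: Qs = 4(P − 14) + 174.
Solving gives Q = 318 with consumers paying $50 and suppliers receiving $36 (the $14 wedge).
ΔCS is the trapezoid between Q = 318 and Q = 342 of height $8: ½ · (342 + 318) · 8 = $2640.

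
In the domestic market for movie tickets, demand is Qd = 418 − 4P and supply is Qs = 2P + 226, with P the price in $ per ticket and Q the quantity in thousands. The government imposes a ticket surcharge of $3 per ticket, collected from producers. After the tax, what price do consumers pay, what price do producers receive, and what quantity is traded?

Without the tax, 418 − 4P = 2P + 226 gives 6P = 192, so P* = $32 and Q* = 290.
With the tax collected from producers, supply shifts: Qs = 2(P − 3) + 226.
New equilibrium: consumers pay $33, producers receive $30, Q = 286. (Wedge: Pb − Ps = 3.)
The less price-elastic side of the market bears the larger share of a per-unit tax.

Consumers pay $33; producers receive $30; quantity = 286.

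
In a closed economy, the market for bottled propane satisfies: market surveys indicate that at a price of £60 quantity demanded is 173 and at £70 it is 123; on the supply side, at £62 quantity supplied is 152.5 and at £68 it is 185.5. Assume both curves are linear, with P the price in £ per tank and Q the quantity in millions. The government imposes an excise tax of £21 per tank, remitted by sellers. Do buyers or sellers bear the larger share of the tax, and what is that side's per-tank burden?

Buyers bear the larger share: £11 per tank.

Demand slope: (123 − 173)/(70 − 60) = -5, so Qd = 473 − 5P.
Supply slope: (185.5 − 152.5)/(68 − 62) = 5.5, so Qs = 5.5P − 188.5.
Without the tax, 473 − 5P = 5.5P − 188.5 gives 10.5P = 661.5, so P* = £63 and Q* = 158.
With the tax collected from sellers, supply shifts: Qs = 5.5(P − 21) − 188.5.
Solving gives Q = 103 with buyers paying £74 and sellers receiving £53 (the £21 wedge).
Per-tank burden: buyers £11, sellers £10.
Buyers take the larger share because demand is less price-elastic here (demand slope 5 vs supply slope 5.5).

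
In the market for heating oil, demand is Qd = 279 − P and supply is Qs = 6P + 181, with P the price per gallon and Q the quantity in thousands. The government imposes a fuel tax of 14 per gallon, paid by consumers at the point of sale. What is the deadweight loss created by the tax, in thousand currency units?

Deadweight loss = 84 thousand.

Without the tax, 279 − P = 6P + 181 gives 7P = 98, so P* = 14 and Q* = 265.
With the tax collected from consumers, demand (in seller-price terms) shifts: Qd = 279 − (P + 14).
New equilibrium: consumers pay 26, suppliers receive 12, Q = 253. (Wedge: Pb − Ps = 14.)
Quantity falls by |ΔQ| = |265 − 253| = 12.
DWL = ½ · t · |ΔQ| = ½ · 14 · 12 = 84.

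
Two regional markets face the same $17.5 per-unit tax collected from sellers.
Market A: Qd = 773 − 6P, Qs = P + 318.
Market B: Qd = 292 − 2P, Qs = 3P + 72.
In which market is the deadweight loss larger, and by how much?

Market A: pre-tax P* = $65, Q* = 383; post-tax Q = 368; deadweight loss = $131.25.
Market B: pre-tax P* = $44, Q* = 204; post-tax Q = 183; deadweight loss = $183.75.
Difference: $131.25 vs $183.75 → market B is larger by $52.5.

Market B, by $52.5.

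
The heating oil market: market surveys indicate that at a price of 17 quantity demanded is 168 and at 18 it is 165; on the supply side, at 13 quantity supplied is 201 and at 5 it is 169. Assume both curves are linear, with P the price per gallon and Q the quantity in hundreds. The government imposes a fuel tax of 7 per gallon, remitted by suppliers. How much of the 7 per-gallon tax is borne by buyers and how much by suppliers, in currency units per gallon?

Demand slope: (165 − 168)/(18 − 17) = -3, so Qd = 219 − 3P.
Supply slope: (169 − 201)/(5 − 13) = 4, so Qs = 4P + 149.
Before the tax: set 219 − 3P = 4P + 149 → P* = 10, Q* = 189.
With the tax collected from suppliers, supply shifts: Qs = 4(P − 7) + 149.
Solving gives Q = 177 with buyers paying 14 and suppliers receiving 7 (the 7 wedge).
Burden on buyers: 4; on suppliers: 3. (They sum to 7.)

Buyers bear 4 per gallon; suppliers bear 3 per gallon.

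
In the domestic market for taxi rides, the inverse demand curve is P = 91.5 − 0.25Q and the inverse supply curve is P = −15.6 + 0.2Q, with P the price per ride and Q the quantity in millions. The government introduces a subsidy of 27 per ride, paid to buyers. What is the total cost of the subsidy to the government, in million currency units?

Government outlay = 8046 million.

Rewrite in direct form: Qd = 366 − 4P and Qs = 5P + 78.
Before the subsidy: set 366 − 4P = 5P + 78 → P* = 32, Q* = 238.
With a per-unit subsidy paid to buyers, each effectively pays P − 27, so demand becomes Qd = 366 − 4(P − 27).
New equilibrium: buyers pay 17, sellers receive 44, Q = 298. (Wedge: Pb − Ps = −27.)
Outlay = t · Q = 27 · 298 = 8046.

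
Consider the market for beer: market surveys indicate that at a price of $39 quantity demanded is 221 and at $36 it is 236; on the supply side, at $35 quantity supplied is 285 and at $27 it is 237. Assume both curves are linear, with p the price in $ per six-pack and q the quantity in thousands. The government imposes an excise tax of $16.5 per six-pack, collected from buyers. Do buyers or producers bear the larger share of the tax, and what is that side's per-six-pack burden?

Buyers bear the larger share: $9 per six-pack.

Demand slope: (236 − 221)/(36 − 39) = -5, so qd = 416 − 5p.
Supply slope: (237 − 285)/(27 − 35) = 6, so qs = 6p + 75.
Without the tax, 416 − 5p = 6p + 75 gives 11p = 341, so p* = $31 and q* = 261.
With the tax collected from buyers, demand (in seller-price terms) shifts: qd = 416 − 5(p + 16.5).
New equilibrium: buyers pay $40, producers receive $23.5, q = 216. (Wedge: pb − ps = 16.5.)
Per-six-pack burden: buyers $9, producers $7.5.
Buyers take the larger share because demand is less price-elastic here (demand slope 5 vs supply slope 6).
The less price-elastic side of the market bears the larger share of a per-unit tax.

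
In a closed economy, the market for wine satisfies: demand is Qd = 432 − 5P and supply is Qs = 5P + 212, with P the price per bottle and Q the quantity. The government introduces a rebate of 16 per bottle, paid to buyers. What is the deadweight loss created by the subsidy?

Deadweight loss = 320.

Before the subsidy: set 432 − 5P = 5P + 212 → P* = 22, Q* = 322.
With a per-unit subsidy paid to buyers, each effectively pays P − 16, so demand becomes Qd = 432 − 5(P − 16).
New equilibrium: buyers pay 14, producers receive 30, Q = 362. (Wedge: Pb − Ps = −16.)
Quantity rises by |ΔQ| = |322 − 362| = 40.
DWL = ½ · t · |ΔQ| = ½ · 16 · 40 = 320.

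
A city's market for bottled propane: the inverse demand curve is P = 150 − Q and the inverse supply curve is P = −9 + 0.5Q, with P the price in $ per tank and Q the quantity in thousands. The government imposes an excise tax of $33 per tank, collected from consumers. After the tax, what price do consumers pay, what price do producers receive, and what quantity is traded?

Rewrite in direct form: Qd = 150 − P and Qs = 2P + 18.
Without the tax, 150 − P = 2P + 18 gives 3P = 132, so P* = $44 and Q* = 106.
With the tax collected from consumers, demand (in seller-price terms) shifts: Qd = 150 − (P + 33).
Solving gives Q = 84 with consumers paying $66 and producers receiving $33 (the $33 wedge).
The less price-elastic side of the market bears the larger share of a per-unit tax.

Consumers pay $66; producers receive $33; quantity = 84.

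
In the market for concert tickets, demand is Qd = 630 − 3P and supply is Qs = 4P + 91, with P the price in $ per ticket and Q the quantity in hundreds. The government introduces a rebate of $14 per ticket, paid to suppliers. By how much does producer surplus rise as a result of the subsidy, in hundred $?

Producer surplus rises by $2466 hundred.

Before the subsidy: set 630 − 3P = 4P + 91 → P* = $77, Q* = 399.
With a per-unit subsidy paid to suppliers, each receives P + 14 per unit sold, so supply becomes Qs = 4(P + 14) + 91.
New equilibrium: consumers pay $69, suppliers receive $83, Q = 423. (Wedge: Pb − Ps = −14.)
ΔPS is the trapezoid between Q = 423 and Q = 399 of height $6: ½ · (399 + 423) · 6 = $2466.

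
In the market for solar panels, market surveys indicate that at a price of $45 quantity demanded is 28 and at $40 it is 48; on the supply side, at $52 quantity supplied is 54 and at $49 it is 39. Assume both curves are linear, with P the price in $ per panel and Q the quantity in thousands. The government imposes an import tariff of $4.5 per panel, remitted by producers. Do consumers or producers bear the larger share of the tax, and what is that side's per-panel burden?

Consumers bear the larger share: $2.5 per panel.

Demand slope: (48 − 28)/(40 − 45) = -4, so Qd = 208 − 4P.
Supply slope: (39 − 54)/(49 − 52) = 5, so Qs = 5P − 206.
Before the tax: set 208 − 4P = 5P − 206 → P* = $46, Q* = 24.
With the tax collected from producers, supply shifts: Qs = 5(P − 4.5) − 206.
New equilibrium: consumers pay $48.5, producers receive $44, Q = 14. (Wedge: Pb − Ps = 4.5.)
Per-panel burden: consumers $2.5, producers $2.
Consumers take the larger share because demand is less price-elastic here (demand slope 4 vs supply slope 5).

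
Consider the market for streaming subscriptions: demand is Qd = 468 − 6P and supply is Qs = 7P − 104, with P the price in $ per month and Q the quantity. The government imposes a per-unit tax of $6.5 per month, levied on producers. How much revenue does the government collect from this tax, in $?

Tax revenue = $1189.5.

Before the tax: set 468 − 6P = 7P − 104 → P* = $44, Q* = 204.
With the tax collected from producers, supply shifts: Qs = 7(P − 6.5) − 104.
New equilibrium: consumers pay $47.5, producers receive $41, Q = 183. (Wedge: Pb − Ps = 6.5.)
Revenue = t · Q = 6.5 · 183 = $1189.5.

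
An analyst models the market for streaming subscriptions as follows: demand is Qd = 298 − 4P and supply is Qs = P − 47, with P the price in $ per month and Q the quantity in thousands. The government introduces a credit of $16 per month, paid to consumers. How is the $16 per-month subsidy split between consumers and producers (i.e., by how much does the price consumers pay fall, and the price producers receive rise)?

Consumers gain $3.2 per month; producers gain $12.8 per month.

Without the subsidy, 298 − 4P = P − 47 gives 5P = 345, so P* = $69 and Q* = 22.
With a per-unit subsidy paid to consumers, each effectively pays P − 16, so demand becomes Qd = 298 − 4(P − 16).
New equilibrium: consumers pay $65.8, producers receive $81.8, Q = 34.8. (Wedge: Pb − Ps = −16.)
Gain to consumers: $3.2; to producers: $12.8. (They sum to $16.)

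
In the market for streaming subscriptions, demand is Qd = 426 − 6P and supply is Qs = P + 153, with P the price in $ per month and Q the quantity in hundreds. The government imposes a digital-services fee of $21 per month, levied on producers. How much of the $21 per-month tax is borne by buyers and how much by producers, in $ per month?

Without the tax, 426 − 6P = P + 153 gives 7P = 273, so P* = $39 and Q* = 192.
With the tax collected from producers, supply shifts: Qs = (P − 21) + 153.
Solving gives Q = 174 with buyers paying $42 and producers receiving $21 (the $21 wedge).
Burden on buyers: $3; on producers: $18. (They sum to $21.)
The less price-elastic side of the market bears the larger share of a per-unit tax.

Buyers bear $3 per month; producers bear $18 per month.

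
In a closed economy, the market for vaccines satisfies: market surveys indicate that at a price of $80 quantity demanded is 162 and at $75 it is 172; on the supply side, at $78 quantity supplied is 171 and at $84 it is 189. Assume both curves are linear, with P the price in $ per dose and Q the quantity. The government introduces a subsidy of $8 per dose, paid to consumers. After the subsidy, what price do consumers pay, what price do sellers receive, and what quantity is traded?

Demand slope: (172 − 162)/(75 − 80) = -2, so Qd = 322 − 2P.
Supply slope: (189 − 171)/(84 − 78) = 3, so Qs = 3P − 63.
Without the subsidy, 322 − 2P = 3P − 63 gives 5P = 385, so P* = $77 and Q* = 168.
With a per-unit subsidy paid to consumers, each effectively pays P − 8, so demand becomes Qd = 322 − 2(P − 8).
Solving gives Q = 177.6 with consumers paying $72.2 and sellers receiving $80.2 (the $8 wedge).

Consumers pay $72.2; sellers receive $80.2; quantity = 177.6.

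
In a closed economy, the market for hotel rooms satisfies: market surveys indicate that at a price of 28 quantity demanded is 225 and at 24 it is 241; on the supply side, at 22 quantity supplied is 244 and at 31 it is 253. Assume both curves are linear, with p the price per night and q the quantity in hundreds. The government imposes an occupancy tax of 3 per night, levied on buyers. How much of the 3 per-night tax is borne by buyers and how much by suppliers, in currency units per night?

Buyers bear 0.6 per night; suppliers bear 2.4 per night.

Demand slope: (241 − 225)/(24 − 28) = -4, so qd = 337 − 4p.
Supply slope: (253 − 244)/(31 − 22) = 1, so qs = p + 222.
Before the tax: set 337 − 4p = p + 222 → p* = 23, q* = 245.
With the tax collected from buyers, demand (in seller-price terms) shifts: qd = 337 − 4(p + 3).
Solving gives q = 242.6 with buyers paying 23.6 and suppliers receiving 20.6 (the 3 wedge).
Burden on buyers: 0.6; on suppliers: 2.4. (They sum to 3.)
The less price-elastic side of the market bears the larger share of a per-unit tax.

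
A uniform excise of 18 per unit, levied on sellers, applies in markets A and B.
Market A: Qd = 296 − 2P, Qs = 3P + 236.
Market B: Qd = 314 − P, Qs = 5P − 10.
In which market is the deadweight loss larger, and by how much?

Market A: pre-tax P* = 12, Q* = 272; post-tax Q = 250.4; deadweight loss = 194.4.
Market B: pre-tax P* = 54, Q* = 260; post-tax Q = 245; deadweight loss = 135.
Difference: 194.4 vs 135 → market A is larger by 59.4.

Market A, by 59.4.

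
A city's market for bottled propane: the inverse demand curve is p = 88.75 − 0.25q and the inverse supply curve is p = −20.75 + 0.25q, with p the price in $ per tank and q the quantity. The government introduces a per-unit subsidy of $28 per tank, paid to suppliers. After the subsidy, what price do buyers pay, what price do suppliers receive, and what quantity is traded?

Rewrite in direct form: qd = 355 − 4p and qs = 4p + 83.
Without the subsidy, 355 − 4p = 4p + 83 gives 8p = 272, so p* = $34 and q* = 219.
With a per-unit subsidy paid to suppliers, each receives p + 28 per unit sold, so supply becomes qs = 4(p + 28) + 83.
Solving gives q = 275 with buyers paying $20 and suppliers receiving $48 (the $28 wedge).

Buyers pay $20; suppliers receive $48; quantity = 275.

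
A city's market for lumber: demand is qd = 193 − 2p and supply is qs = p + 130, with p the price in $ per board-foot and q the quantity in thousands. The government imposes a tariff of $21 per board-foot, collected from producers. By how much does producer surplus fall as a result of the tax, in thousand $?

Producer surplus falls by $2016 thousand.

Before the tax: set 193 − 2p = p + 130 → p* = $21, q* = 151.
With the tax collected from producers, supply shifts: qs = (p − 21) + 130.
Solving gives q = 137 with buyers paying $28 and producers receiving $7 (the $21 wedge).
ΔPS is the trapezoid between Q = 137 and Q = 151 of height $14: ½ · (151 + 137) · 14 = $2016.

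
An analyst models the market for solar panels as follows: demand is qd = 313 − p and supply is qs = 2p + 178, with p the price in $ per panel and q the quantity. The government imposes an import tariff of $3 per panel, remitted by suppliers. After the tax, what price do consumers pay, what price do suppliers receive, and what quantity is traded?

Consumers pay $47; suppliers receive $44; quantity = 266.

Without the tax, 313 − p = 2p + 178 gives 3p = 135, so p* = $45 and q* = 268.
With the tax collected from suppliers, supply shifts: qs = 2(p − 3) + 178.
Solving gives q = 266 with consumers paying $47 and suppliers receiving $44 (the $3 wedge).
The less price-elastic side of the market bears the larger share of a per-unit tax.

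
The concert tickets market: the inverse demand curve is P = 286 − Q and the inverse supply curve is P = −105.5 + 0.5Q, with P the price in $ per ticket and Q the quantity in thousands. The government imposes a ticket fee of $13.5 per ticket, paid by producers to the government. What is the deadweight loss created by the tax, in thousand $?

Rewrite in direct form: Qd = 286 − P and Qs = 2P + 211.
Without the tax, 286 − P = 2P + 211 gives 3P = 75, so P* = $25 and Q* = 261.
With the tax collected from producers, supply shifts: Qs = 2(P − 13.5) + 211.
Solving gives Q = 252 with buyers paying $34 and producers receiving $20.5 (the $13.5 wedge).
Quantity falls by |ΔQ| = |261 − 252| = 9.
DWL = ½ · t · |ΔQ| = ½ · 13.5 · 9 = $60.75.

Deadweight loss = $60.75 thousand.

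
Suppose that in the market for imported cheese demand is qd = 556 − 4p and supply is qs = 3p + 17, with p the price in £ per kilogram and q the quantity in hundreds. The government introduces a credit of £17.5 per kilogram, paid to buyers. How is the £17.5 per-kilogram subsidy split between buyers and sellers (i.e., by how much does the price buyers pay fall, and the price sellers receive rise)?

Before the subsidy: set 556 − 4p = 3p + 17 → p* = £77, q* = 248.
With a per-unit subsidy paid to buyers, each effectively pays p − 17.5, so demand becomes qd = 556 − 4(p − 17.5).
New equilibrium: buyers pay £69.5, sellers receive £87, q = 278. (Wedge: pb − ps = −17.5.)
Gain to buyers: £7.5; to sellers: £10. (They sum to £17.5.)

Buyers gain £7.5 per kilogram; sellers gain £10 per kilogram.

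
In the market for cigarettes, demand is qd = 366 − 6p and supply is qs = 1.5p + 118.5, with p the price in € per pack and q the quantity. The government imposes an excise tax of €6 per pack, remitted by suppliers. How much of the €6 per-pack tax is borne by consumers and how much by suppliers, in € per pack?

Without the tax, 366 − 6p = 1.5p + 118.5 gives 7.5p = 247.5, so p* = €33 and q* = 168.
With the tax collected from suppliers, supply shifts: qs = 1.5(p − 6) + 118.5.
New equilibrium: consumers pay €34.2, suppliers receive €28.2, q = 160.8. (Wedge: pb − ps = 6.)
Burden on consumers: €1.2; on suppliers: €4.8. (They sum to €6.)

Consumers bear €1.2 per pack; suppliers bear €4.8 per pack.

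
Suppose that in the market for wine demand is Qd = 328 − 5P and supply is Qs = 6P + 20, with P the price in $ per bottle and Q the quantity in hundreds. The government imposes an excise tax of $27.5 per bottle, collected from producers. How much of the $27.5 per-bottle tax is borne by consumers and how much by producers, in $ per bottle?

Without the tax, 328 − 5P = 6P + 20 gives 11P = 308, so P* = $28 and Q* = 188.
With the tax collected from producers, supply shifts: Qs = 6(P − 27.5) + 20.
New equilibrium: consumers pay $43, producers receive $15.5, Q = 113. (Wedge: Pb − Ps = 27.5.)
Burden on consumers: $15; on producers: $12.5. (They sum to $27.5.)

Consumers bear $15 per bottle; producers bear $12.5 per bottle.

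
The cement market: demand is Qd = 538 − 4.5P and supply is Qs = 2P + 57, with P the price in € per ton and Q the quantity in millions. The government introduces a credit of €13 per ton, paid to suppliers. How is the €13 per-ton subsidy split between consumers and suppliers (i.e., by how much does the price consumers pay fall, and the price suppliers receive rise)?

Consumers gain €4 per ton; suppliers gain €9 per ton.

Without the subsidy, 538 − 4.5P = 2P + 57 gives 6.5P = 481, so P* = €74 and Q* = 205.
With a per-unit subsidy paid to suppliers, each receives P + 13 per unit sold, so supply becomes Qs = 2(P + 13) + 57.
New equilibrium: consumers pay €70, suppliers receive €83, Q = 223. (Wedge: Pb − Ps = −13.)
Gain to consumers: €4; to suppliers: €9. (They sum to €13.)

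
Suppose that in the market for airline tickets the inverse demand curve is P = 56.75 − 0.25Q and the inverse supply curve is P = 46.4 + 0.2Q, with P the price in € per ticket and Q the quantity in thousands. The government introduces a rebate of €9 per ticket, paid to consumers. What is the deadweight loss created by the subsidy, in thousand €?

Deadweight loss = €90 thousand.

Rewrite in direct form: Qd = 227 − 4P and Qs = 5P − 232.
Before the subsidy: set 227 − 4P = 5P − 232 → P* = €51, Q* = 23.
With a per-unit subsidy paid to consumers, each effectively pays P − 9, so demand becomes Qd = 227 − 4(P − 9).
Solving gives Q = 43 with consumers paying €46 and sellers receiving €55 (the €9 wedge).
Quantity rises by |ΔQ| = |23 − 43| = 20.
DWL = ½ · t · |ΔQ| = ½ · 9 · 20 = €90.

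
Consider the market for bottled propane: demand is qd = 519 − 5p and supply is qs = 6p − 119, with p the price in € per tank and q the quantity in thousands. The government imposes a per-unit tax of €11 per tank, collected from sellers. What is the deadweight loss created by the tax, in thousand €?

Deadweight loss = €165 thousand.

Without the tax, 519 − 5p = 6p − 119 gives 11p = 638, so p* = €58 and q* = 229.
With the tax collected from sellers, supply shifts: qs = 6(p − 11) − 119.
New equilibrium: consumers pay €64, sellers receive €53, q = 199. (Wedge: pb − ps = 11.)
Quantity falls by |ΔQ| = |229 − 199| = 30.
DWL = ½ · t · |ΔQ| = ½ · 11 · 30 = €165.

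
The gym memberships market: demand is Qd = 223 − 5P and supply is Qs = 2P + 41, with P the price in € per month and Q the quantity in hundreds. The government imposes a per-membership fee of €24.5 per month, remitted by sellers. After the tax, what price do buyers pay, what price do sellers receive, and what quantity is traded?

Buyers pay €33; sellers receive €8.5; quantity = 58.

Before the tax: set 223 − 5P = 2P + 41 → P* = €26, Q* = 93.
With the tax collected from sellers, supply shifts: Qs = 2(P − 24.5) + 41.
Solving gives Q = 58 with buyers paying €33 and sellers receiving €8.5 (the €24.5 wedge).
The less price-elastic side of the market bears the larger share of a per-unit tax.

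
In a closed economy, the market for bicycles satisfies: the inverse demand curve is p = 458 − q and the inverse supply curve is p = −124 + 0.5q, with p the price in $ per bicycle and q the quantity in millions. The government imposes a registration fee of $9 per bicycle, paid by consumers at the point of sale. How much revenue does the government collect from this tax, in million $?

Rewrite in direct form: qd = 458 − p and qs = 2p + 248.
Without the tax, 458 − p = 2p + 248 gives 3p = 210, so p* = $70 and q* = 388.
With the tax collected from consumers, demand (in seller-price terms) shifts: qd = 458 − (p + 9).
Solving gives q = 382 with consumers paying $76 and sellers receiving $67 (the $9 wedge).
Revenue = t · Q = 9 · 382 = $3438.

Tax revenue = $3438 million.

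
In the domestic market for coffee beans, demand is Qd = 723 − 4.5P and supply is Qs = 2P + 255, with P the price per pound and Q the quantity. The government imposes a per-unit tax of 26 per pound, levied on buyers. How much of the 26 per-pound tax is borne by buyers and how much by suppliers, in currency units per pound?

Without the tax, 723 − 4.5P = 2P + 255 gives 6.5P = 468, so P* = 72 and Q* = 399.
With the tax collected from buyers, demand (in seller-price terms) shifts: Qd = 723 − 4.5(P + 26).
New equilibrium: buyers pay 80, suppliers receive 54, Q = 363. (Wedge: Pb − Ps = 26.)
Burden on buyers: 8; on suppliers: 18. (They sum to 26.)
The less price-elastic side of the market bears the larger share of a per-unit tax.

Buyers bear 8 per pound; suppliers bear 18 per pound.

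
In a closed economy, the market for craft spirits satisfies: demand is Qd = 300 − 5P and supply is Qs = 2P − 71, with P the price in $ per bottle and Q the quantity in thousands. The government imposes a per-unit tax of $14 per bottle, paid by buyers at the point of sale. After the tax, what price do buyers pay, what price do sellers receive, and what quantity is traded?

Without the tax, 300 − 5P = 2P − 71 gives 7P = 371, so P* = $53 and Q* = 35.
With the tax collected from buyers, demand (in seller-price terms) shifts: Qd = 300 − 5(P + 14).
New equilibrium: buyers pay $57, sellers receive $43, Q = 15. (Wedge: Pb − Ps = 14.)
The less price-elastic side of the market bears the larger share of a per-unit tax.

Buyers pay $57; sellers receive $43; quantity = 15.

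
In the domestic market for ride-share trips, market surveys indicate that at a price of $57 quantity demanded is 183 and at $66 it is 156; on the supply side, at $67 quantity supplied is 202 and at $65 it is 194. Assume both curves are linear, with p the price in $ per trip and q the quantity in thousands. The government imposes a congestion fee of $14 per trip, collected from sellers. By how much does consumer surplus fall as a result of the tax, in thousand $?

Demand slope: (156 − 183)/(66 − 57) = -3, so qd = 354 − 3p.
Supply slope: (194 − 202)/(65 − 67) = 4, so qs = 4p − 66.
Without the tax, 354 − 3p = 4p − 66 gives 7p = 420, so p* = $60 and q* = 174.
With the tax collected from sellers, supply shifts: qs = 4(p − 14) − 66.
Solving gives q = 150 with consumers paying $68 and sellers receiving $54 (the $14 wedge).
ΔCS is the trapezoid between Q = 150 and Q = 174 of height $8: ½ · (174 + 150) · 8 = $1296.

Consumer surplus falls by $1296 thousand.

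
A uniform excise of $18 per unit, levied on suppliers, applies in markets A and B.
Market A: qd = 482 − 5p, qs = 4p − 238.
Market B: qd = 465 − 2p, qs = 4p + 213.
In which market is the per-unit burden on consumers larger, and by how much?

Market B, by $4.

Market A: pre-tax p* = $80, q* = 82; post-tax q = 42; per-unit burden on consumers = $8.
Market B: pre-tax p* = $42, q* = 381; post-tax q = 357; per-unit burden on consumers = $12.
Difference: $8 vs $12 → market B is larger by $4.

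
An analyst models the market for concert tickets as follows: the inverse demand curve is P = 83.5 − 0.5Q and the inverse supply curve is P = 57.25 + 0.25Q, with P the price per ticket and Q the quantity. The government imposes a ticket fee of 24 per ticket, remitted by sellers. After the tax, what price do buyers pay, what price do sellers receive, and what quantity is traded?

Buyers pay 82; sellers receive 58; quantity = 3.

Rewrite in direct form: Qd = 167 − 2P and Qs = 4P − 229.
Without the tax, 167 − 2P = 4P − 229 gives 6P = 396, so P* = 66 and Q* = 35.
With the tax collected from sellers, supply shifts: Qs = 4(P − 24) − 229.
Solving gives Q = 3 with buyers paying 82 and sellers receiving 58 (the 24 wedge).
The less price-elastic side of the market bears the larger share of a per-unit tax.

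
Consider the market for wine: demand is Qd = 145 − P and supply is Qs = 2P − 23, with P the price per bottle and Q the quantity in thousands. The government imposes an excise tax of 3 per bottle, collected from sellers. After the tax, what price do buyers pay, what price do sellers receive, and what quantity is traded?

Before the tax: set 145 − P = 2P − 23 → P* = 56, Q* = 89.
With the tax collected from sellers, supply shifts: Qs = 2(P − 3) − 23.
New equilibrium: buyers pay 58, sellers receive 55, Q = 87. (Wedge: Pb − Ps = 3.)
The less price-elastic side of the market bears the larger share of a per-unit tax.

Buyers pay 58; sellers receive 55; quantity = 87.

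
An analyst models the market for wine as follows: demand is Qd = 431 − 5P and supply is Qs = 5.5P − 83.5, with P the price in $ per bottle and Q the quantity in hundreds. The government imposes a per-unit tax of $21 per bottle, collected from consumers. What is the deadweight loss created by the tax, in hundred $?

Deadweight loss = $577.5 hundred.

Without the tax, 431 − 5P = 5.5P − 83.5 gives 10.5P = 514.5, so P* = $49 and Q* = 186.
With the tax collected from consumers, demand (in seller-price terms) shifts: Qd = 431 − 5(P + 21).
Solving gives Q = 131 with consumers paying $60 and producers receiving $39 (the $21 wedge).
Quantity falls by |ΔQ| = |186 − 131| = 55.
DWL = ½ · t · |ΔQ| = ½ · 21 · 55 = $577.5.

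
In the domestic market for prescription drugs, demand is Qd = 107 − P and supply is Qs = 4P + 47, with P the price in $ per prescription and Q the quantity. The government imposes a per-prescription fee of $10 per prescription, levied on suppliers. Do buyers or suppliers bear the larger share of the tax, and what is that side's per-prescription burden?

Buyers bear the larger share: $8 per prescription.

Before the tax: set 107 − P = 4P + 47 → P* = $12, Q* = 95.
With the tax collected from suppliers, supply shifts: Qs = 4(P − 10) + 47.
Solving gives Q = 87 with buyers paying $20 and suppliers receiving $10 (the $10 wedge).
Per-prescription burden: buyers $8, suppliers $2.
Buyers take the larger share because demand is less price-elastic here (demand slope 1 vs supply slope 4).
The less price-elastic side of the market bears the larger share of a per-unit tax.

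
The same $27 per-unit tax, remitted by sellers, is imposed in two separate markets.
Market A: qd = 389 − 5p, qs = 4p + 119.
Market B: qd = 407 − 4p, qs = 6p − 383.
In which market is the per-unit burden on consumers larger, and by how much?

Market B, by $4.2.

Market A: pre-tax p* = $30, q* = 239; post-tax q = 179; per-unit burden on consumers = $12.
Market B: pre-tax p* = $79, q* = 91; post-tax q = 26.2; per-unit burden on consumers = $16.2.
Difference: $12 vs $16.2 → market B is larger by $4.2.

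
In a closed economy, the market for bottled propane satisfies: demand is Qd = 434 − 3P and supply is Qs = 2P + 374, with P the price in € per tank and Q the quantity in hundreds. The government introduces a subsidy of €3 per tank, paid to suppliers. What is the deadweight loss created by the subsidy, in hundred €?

Without the subsidy, 434 − 3P = 2P + 374 gives 5P = 60, so P* = €12 and Q* = 398.
With a per-unit subsidy paid to suppliers, each receives P + 3 per unit sold, so supply becomes Qs = 2(P + 3) + 374.
New equilibrium: consumers pay €10.8, suppliers receive €13.8, Q = 401.6. (Wedge: Pb − Ps = −3.)
Quantity rises by |ΔQ| = |398 − 401.6| = 3.6.
DWL = ½ · t · |ΔQ| = ½ · 3 · 3.6 = €5.4.

Deadweight loss = €5.4 hundred.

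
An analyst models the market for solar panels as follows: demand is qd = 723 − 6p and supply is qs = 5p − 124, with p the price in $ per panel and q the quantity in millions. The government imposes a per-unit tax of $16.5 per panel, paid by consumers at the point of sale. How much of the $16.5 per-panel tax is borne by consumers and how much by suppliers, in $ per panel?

Before the tax: set 723 − 6p = 5p − 124 → p* = $77, q* = 261.
With the tax collected from consumers, demand (in seller-price terms) shifts: qd = 723 − 6(p + 16.5).
Solving gives q = 216 with consumers paying $84.5 and suppliers receiving $68 (the $16.5 wedge).
Burden on consumers: $7.5; on suppliers: $9. (They sum to $16.5.)

Consumers bear $7.5 per panel; suppliers bear $9 per panel.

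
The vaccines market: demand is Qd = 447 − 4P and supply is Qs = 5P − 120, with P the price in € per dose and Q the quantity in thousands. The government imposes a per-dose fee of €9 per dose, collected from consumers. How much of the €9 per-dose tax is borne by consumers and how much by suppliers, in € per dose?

Without the tax, 447 − 4P = 5P − 120 gives 9P = 567, so P* = €63 and Q* = 195.
With the tax collected from consumers, demand (in seller-price terms) shifts: Qd = 447 − 4(P + 9).
New equilibrium: consumers pay €68, suppliers receive €59, Q = 175. (Wedge: Pb − Ps = 9.)
Burden on consumers: €5; on suppliers: €4. (They sum to €9.)
The less price-elastic side of the market bears the larger share of a per-unit tax.

Consumers bear €5 per dose; suppliers bear €4 per dose.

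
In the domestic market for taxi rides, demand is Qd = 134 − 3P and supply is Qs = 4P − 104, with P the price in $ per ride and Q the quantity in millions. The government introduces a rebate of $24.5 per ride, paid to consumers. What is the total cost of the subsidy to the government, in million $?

Without the subsidy, 134 − 3P = 4P − 104 gives 7P = 238, so P* = $34 and Q* = 32.
With a per-unit subsidy paid to consumers, each effectively pays P − 24.5, so demand becomes Qd = 134 − 3(P − 24.5).
Solving gives Q = 74 with consumers paying $20 and sellers receiving $44.5 (the $24.5 wedge).
Outlay = t · Q = 24.5 · 74 = $1813.

Government outlay = $1813 million.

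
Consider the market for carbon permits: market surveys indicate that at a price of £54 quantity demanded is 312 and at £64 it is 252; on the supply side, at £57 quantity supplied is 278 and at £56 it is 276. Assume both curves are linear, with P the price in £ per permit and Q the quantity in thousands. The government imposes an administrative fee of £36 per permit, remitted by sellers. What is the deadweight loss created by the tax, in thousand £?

Deadweight loss = £972 thousand.

Demand slope: (252 − 312)/(64 − 54) = -6, so Qd = 636 − 6P.
Supply slope: (276 − 278)/(56 − 57) = 2, so Qs = 2P + 164.
Without the tax, 636 − 6P = 2P + 164 gives 8P = 472, so P* = £59 and Q* = 282.
With the tax collected from sellers, supply shifts: Qs = 2(P − 36) + 164.
Solving gives Q = 228 with buyers paying £68 and sellers receiving £32 (the £36 wedge).
Quantity falls by |ΔQ| = |282 − 228| = 54.
DWL = ½ · t · |ΔQ| = ½ · 36 · 54 = £972.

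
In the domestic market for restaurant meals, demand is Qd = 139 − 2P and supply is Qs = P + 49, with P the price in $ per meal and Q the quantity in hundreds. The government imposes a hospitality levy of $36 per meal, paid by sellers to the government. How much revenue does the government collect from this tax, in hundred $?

Without the tax, 139 − 2P = P + 49 gives 3P = 90, so P* = $30 and Q* = 79.
With the tax collected from sellers, supply shifts: Qs = (P − 36) + 49.
New equilibrium: consumers pay $42, sellers receive $6, Q = 55. (Wedge: Pb − Ps = 36.)
Revenue = t · Q = 36 · 55 = $1980.

Tax revenue = $1980 hundred.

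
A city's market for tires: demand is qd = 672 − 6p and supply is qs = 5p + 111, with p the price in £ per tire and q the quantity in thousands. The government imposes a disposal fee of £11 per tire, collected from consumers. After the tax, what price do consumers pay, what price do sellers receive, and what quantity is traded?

Consumers pay £56; sellers receive £45; quantity = 336.

Without the tax, 672 − 6p = 5p + 111 gives 11p = 561, so p* = £51 and q* = 366.
With the tax collected from consumers, demand (in seller-price terms) shifts: qd = 672 − 6(p + 11).
New equilibrium: consumers pay £56, sellers receive £45, q = 336. (Wedge: pb − ps = 11.)
The less price-elastic side of the market bears the larger share of a per-unit tax.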